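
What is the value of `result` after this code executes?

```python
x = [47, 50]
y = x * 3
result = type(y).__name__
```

x is list; y is list; result = 'list'

'list'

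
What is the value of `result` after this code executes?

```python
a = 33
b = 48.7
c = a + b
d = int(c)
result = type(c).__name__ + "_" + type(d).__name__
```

a is int; b is float; c is float; d is int; result = 'float_int'

'float_int'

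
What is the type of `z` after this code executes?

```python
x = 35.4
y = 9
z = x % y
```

float % int = float

float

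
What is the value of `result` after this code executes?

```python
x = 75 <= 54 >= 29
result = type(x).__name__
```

x is bool; result = 'bool'

'bool'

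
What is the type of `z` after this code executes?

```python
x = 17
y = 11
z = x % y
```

int % int = int

int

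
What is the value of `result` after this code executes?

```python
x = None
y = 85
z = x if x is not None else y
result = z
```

x = None; y = 85; z = 85; result = 85

85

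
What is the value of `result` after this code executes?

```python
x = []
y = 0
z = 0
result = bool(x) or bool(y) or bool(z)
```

x = []; y = 0; z = 0; result = False

False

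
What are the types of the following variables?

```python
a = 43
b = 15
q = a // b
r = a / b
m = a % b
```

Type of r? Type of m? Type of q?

/ returns float; % of ints returns int; // returns int

float, int, int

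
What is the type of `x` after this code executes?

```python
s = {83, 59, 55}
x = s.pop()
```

Popping from set[int] returns int

int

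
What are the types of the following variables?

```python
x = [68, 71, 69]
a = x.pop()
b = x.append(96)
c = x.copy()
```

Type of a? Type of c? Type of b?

pop() returns element; copy() returns list; append() returns None

int, list, NoneType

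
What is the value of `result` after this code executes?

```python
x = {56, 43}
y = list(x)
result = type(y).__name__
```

x is set; y is list; result = 'list'

'list'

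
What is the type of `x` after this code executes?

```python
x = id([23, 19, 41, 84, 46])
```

id() returns int

int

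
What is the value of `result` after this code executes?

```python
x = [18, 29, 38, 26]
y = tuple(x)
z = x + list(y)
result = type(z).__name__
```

x is list; y is tuple; z is list; result = 'list'

'list'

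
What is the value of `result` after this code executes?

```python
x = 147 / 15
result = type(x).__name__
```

x is float; result = 'float'

'float'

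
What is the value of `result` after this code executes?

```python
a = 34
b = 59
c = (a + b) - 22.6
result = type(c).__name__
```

a is int; b is int; c is float; result = 'float'

'float'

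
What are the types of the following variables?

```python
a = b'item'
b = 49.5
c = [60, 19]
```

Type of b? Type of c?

b is assigned a number with a decimal point, so it is a float; c is assigned a list literal (square brackets)

float, list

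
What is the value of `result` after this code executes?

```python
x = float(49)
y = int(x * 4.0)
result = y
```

x = 49.0; y = 196; result = 196

196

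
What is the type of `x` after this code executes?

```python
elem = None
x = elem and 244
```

'and' returns first falsy value (None)

NoneType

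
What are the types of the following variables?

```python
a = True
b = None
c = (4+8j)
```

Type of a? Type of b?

a is assigned the constant True, which has type bool; b is assigned None, whose type is NoneType

bool, NoneType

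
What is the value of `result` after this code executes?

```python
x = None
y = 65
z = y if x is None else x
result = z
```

x = None; y = 65; z = 65; result = 65

65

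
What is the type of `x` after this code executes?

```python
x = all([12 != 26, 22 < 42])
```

all() returns bool

bool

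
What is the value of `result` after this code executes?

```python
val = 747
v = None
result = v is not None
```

val = 747; v = None; result = False

False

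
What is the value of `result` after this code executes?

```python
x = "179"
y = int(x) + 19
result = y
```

x = '179'; y = 198; result = 198

198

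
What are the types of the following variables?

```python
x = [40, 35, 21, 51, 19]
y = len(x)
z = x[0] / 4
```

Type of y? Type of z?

len() returns int; int / int = float

int, float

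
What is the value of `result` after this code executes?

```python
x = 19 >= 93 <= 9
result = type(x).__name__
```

x is bool; result = 'bool'

'bool'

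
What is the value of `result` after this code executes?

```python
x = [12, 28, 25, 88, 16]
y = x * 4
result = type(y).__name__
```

x is list; y is list; result = 'list'

'list'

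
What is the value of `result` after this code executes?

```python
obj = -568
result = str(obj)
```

obj = -568; result = '-568'

'-568'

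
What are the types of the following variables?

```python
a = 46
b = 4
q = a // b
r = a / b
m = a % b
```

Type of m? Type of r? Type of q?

% of ints returns int; / returns float; // returns int

int, float, int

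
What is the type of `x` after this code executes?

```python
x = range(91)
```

range() returns a range object

range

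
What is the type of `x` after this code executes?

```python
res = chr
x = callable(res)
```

callable() returns bool

bool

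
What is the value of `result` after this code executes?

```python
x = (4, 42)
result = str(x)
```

x = (4, 42); result = '(4, 42)'

'(4, 42)'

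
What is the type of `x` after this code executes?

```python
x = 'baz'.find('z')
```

str.find() returns int index

int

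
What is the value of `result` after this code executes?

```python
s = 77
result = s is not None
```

s = 77; result = True

True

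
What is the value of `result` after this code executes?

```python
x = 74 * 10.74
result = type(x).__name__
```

x is float; result = 'float'

'float'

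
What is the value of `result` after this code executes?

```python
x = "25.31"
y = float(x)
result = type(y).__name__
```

x is str; y is float; result = 'float'

'float'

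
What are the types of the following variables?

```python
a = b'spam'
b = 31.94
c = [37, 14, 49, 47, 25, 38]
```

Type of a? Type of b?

a is assigned a bytes literal (b'...' prefix); b is assigned a number with a decimal point, so it is a float

bytes, float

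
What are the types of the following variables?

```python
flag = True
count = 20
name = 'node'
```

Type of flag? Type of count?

flag is assigned the constant True, which has type bool; count is assigned a bare integer (no decimal point), so it is an int

bool, int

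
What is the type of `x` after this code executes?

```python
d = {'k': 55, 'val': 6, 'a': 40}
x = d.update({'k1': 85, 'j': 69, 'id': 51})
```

dict.update() returns None

NoneType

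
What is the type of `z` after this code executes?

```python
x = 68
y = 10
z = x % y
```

int % int = int

int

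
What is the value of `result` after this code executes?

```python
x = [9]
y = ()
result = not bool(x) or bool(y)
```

x = [9]; y = (); result = False

False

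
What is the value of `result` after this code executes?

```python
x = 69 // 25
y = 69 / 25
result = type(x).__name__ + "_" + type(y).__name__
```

x is int; y is float; result = 'int_float'

'int_float'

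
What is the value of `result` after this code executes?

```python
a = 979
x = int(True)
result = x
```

a = 979; x = 1; result = 1

1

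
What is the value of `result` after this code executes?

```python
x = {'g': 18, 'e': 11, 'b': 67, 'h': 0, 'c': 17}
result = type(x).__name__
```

x is dict; result = 'dict'

'dict'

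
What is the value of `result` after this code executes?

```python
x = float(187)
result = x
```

x = 187.0; result = 187.0

187.0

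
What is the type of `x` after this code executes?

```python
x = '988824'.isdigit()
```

str.isdigit() returns bool

bool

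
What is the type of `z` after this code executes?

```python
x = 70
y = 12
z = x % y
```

int % int = int

int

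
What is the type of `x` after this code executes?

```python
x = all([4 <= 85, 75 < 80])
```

all() returns bool

bool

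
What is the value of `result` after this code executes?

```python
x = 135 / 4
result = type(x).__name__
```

x is float; result = 'float'

'float'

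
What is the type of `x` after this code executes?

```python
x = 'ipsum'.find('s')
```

str.find() returns int index

int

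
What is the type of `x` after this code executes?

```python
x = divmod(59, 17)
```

divmod() returns tuple of (quotient, remainder)

tuple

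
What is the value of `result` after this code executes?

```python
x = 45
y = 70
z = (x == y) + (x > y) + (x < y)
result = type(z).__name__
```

x is int; y is int; z is int; result = 'int'

'int'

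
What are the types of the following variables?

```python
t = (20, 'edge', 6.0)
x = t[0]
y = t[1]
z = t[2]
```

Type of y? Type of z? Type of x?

tuple[1] is str; tuple[2] is float; tuple[0] is int

str, float, int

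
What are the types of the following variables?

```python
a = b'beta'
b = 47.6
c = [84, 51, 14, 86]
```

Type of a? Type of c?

a is assigned a bytes literal (b'...' prefix); c is assigned a list literal (square brackets)

bytes, list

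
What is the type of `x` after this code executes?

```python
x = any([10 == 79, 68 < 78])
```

any() returns bool

bool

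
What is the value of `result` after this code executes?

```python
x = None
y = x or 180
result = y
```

x = None; y = 180; result = 180

180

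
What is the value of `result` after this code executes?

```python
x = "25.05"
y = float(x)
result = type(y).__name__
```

x is str; y is float; result = 'float'

'float'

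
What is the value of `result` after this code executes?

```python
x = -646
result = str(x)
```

x = -646; result = '-646'

'-646'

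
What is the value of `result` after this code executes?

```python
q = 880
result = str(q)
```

q = 880; result = '880'

'880'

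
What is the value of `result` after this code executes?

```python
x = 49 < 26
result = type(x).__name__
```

x is bool; result = 'bool'

'bool'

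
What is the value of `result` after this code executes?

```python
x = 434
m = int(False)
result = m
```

x = 434; m = 0; result = 0

0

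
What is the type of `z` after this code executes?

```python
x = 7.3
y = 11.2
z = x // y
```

float // float = float

float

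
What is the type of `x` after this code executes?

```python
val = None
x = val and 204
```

'and' returns first falsy value (None)

NoneType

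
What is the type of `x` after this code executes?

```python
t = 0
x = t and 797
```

'and' returns first falsy value (0 is int)

int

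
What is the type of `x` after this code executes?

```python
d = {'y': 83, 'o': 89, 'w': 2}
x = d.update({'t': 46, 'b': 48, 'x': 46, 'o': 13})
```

dict.update() returns None

NoneType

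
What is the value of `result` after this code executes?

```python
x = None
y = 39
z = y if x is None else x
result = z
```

x = None; y = 39; z = 39; result = 39

39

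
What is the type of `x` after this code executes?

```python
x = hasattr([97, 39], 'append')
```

hasattr() returns bool

bool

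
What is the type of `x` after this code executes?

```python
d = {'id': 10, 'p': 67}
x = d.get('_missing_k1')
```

dict.get() returns None when key not found

NoneType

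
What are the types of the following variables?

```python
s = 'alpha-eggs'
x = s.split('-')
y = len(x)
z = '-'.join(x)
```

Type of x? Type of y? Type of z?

str.split() returns list; len() returns int; str.join() returns str

list, int, str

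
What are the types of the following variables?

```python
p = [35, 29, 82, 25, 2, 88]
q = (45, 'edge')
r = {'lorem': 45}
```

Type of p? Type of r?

p is assigned a list literal (square brackets); r is assigned a dict literal ({key: value})

list, dict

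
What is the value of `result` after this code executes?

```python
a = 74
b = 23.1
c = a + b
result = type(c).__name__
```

a is int; b is float; c is float; result = 'float'

'float'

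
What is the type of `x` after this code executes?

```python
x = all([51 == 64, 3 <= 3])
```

all() returns bool

bool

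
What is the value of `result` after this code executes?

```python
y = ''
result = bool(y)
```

y = ''; result = False

False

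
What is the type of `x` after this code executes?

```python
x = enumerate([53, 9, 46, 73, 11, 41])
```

enumerate() returns an enumerate object

enumerate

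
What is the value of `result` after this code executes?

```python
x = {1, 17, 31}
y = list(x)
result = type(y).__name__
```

x is set; y is list; result = 'list'

'list'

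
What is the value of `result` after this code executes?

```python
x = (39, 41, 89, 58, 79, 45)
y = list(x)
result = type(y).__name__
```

x is tuple; y is list; result = 'list'

'list'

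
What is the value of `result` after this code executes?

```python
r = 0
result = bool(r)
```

r = 0; result = False

False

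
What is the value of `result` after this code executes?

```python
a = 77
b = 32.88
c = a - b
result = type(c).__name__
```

a is int; b is float; c is float; result = 'float'

'float'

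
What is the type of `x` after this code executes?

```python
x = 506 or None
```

'or' returns first truthy value

int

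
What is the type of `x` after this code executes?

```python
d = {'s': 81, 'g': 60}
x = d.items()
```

dict.items() returns dict_items view

dict_items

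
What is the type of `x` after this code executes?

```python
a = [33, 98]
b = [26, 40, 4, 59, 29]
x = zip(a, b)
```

zip() returns a zip object

zip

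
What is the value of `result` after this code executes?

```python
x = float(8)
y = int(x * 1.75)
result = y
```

x = 8.0; y = 14; result = 14

14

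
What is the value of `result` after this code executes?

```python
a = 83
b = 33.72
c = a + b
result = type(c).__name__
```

a is int; b is float; c is float; result = 'float'

'float'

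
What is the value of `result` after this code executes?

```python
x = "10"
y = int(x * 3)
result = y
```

x = '10'; y = 101010; result = 101010

101010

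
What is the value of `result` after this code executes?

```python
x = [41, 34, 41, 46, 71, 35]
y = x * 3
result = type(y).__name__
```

x is list; y is list; result = 'list'

'list'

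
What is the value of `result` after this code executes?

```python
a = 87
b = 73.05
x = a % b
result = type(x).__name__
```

a is int; b is float; x is float; result = 'float'

'float'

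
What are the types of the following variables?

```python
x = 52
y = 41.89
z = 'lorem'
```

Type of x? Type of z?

x is assigned a bare integer (no decimal point), so it is an int; z is assigned a quoted string literal, so it is a str

int, str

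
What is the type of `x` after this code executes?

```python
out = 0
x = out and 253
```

'and' returns first falsy value (0 is int)

int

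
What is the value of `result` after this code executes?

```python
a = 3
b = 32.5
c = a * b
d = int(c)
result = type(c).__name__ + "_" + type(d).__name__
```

a is int; b is float; c is float; d is int; result = 'float_int'

'float_int'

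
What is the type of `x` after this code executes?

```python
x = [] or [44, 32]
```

'or' returns first truthy value (list)

list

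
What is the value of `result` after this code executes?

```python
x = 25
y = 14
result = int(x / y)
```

x = 25; y = 14; result = 1

1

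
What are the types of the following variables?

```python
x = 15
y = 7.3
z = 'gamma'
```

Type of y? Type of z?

y is assigned a number with a decimal point, so it is a float; z is assigned a quoted string literal, so it is a str

float, str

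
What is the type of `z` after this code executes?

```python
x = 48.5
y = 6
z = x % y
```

float % int = float

float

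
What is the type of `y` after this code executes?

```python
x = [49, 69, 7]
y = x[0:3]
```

Slicing a list returns a list

list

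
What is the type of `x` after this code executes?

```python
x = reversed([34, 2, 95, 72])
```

reversed() on a list returns list_reverseiterator

list_reverseiterator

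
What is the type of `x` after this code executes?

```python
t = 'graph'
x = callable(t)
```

callable() returns bool

bool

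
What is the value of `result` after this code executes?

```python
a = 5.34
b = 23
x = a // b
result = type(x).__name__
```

a is float; b is int; x is float; result = 'float'

'float'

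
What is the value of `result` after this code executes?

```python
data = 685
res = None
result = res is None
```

data = 685; res = None; result = True

True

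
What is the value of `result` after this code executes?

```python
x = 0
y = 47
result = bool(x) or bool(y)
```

x = 0; y = 47; result = True

True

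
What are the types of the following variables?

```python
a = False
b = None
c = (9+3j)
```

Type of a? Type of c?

a is assigned the constant False, which has type bool; c is assigned (9+3j), an int plus an imaginary literal (j suffix), which evaluates to complex

bool, complex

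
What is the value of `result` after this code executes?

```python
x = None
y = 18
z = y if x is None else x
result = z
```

x = None; y = 18; z = 18; result = 18

18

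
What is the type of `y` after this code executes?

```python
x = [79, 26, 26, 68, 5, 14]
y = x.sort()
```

list.sort() returns None (mutates in place)

NoneType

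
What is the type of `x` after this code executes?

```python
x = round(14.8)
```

round() with no decimal places returns int

int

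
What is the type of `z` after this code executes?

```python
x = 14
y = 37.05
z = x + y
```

int + float = float

float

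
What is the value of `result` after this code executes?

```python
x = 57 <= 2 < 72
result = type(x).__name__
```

x is bool; result = 'bool'

'bool'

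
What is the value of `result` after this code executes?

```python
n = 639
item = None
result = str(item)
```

n = 639; item = None; result = 'None'

'None'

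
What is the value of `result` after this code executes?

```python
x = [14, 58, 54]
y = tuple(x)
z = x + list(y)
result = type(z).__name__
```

x is list; y is tuple; z is list; result = 'list'

'list'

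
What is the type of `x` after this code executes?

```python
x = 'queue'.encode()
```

str.encode() returns bytes

bytes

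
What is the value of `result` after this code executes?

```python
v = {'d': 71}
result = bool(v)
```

v = {'d': 71}; result = True

True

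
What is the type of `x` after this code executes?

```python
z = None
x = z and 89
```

'and' returns first falsy value (None)

NoneType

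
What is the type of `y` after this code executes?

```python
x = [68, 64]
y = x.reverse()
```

list.reverse() returns None

NoneType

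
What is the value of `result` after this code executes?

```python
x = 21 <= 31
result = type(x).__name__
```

x is bool; result = 'bool'

'bool'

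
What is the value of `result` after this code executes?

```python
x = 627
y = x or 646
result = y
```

x = 627; y = 627; result = 627

627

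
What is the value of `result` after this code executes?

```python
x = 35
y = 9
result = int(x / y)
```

x = 35; y = 9; result = 3

3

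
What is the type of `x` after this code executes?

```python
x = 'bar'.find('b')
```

str.find() returns int index

int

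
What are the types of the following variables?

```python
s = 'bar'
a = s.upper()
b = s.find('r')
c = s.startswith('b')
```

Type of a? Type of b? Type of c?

upper() returns str; find() returns int; startswith() returns bool

str, int, bool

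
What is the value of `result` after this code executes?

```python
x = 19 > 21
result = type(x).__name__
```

x is bool; result = 'bool'

'bool'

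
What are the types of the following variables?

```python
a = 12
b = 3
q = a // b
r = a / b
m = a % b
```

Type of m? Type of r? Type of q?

% of ints returns int; / returns float; // returns int

int, float, int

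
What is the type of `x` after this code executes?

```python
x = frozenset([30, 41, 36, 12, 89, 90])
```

frozenset() returns frozenset

frozenset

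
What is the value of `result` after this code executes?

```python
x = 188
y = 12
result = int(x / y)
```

x = 188; y = 12; result = 15

15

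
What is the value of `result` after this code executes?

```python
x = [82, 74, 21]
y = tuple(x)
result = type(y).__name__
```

x is list; y is tuple; result = 'tuple'

'tuple'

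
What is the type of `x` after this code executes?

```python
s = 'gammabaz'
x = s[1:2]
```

Slicing a str returns str

str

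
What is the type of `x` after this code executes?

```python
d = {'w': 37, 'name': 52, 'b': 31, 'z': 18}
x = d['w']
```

Accessing dict[str, int] with str key returns int

int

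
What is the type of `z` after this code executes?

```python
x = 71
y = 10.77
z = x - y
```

int - float = float

float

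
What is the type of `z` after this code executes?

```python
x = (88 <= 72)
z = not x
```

'not' returns bool

bool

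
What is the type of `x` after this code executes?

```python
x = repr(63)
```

repr() returns str

str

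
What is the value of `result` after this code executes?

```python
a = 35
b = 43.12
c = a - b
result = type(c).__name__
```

a is int; b is float; c is float; result = 'float'

'float'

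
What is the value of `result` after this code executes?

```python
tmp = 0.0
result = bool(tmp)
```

tmp = 0.0; result = False

False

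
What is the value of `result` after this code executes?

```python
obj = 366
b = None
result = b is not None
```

obj = 366; b = None; result = False

False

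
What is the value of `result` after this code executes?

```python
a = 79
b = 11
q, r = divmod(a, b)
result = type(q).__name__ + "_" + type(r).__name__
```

a is int; b is int; q is int; r is int; result = 'int_int'

'int_int'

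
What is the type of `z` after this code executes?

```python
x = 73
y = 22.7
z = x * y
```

int * float = float

float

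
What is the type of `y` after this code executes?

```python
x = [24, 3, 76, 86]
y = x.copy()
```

list.copy() returns list

list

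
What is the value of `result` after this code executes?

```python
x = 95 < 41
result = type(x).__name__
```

x is bool; result = 'bool'

'bool'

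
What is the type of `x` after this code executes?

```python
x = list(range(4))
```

list(range()) returns list

list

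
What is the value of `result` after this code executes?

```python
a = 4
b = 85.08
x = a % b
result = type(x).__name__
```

a is int; b is float; x is float; result = 'float'

'float'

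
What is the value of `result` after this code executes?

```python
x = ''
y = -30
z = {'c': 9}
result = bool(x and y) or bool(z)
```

x = ''; y = -30; z = {'c': 9}; result = True

True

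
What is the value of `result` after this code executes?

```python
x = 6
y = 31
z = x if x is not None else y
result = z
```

x = 6; y = 31; z = 6; result = 6

6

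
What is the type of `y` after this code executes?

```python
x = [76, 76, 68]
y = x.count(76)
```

list.count() returns int

int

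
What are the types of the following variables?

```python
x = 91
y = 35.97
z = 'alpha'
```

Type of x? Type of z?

x is assigned a bare integer (no decimal point), so it is an int; z is assigned a quoted string literal, so it is a str

int, str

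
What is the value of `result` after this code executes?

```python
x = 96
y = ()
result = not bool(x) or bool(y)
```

x = 96; y = (); result = False

False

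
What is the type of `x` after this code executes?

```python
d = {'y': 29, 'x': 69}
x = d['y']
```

Accessing dict[str, int] with str key returns int

int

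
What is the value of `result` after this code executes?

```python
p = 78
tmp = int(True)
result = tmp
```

p = 78; tmp = 1; result = 1

1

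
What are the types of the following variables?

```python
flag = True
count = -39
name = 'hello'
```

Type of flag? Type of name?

flag is assigned the constant True, which has type bool; name is assigned a quoted string literal, so it is a str

bool, str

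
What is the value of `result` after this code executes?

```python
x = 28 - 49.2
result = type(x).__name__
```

x is float; result = 'float'

'float'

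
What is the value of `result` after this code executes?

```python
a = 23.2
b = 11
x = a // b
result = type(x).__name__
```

a is float; b is int; x is float; result = 'float'

'float'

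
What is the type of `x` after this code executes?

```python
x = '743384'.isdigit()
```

str.isdigit() returns bool

bool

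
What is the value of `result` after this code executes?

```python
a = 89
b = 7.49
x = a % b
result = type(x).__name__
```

a is int; b is float; x is float; result = 'float'

'float'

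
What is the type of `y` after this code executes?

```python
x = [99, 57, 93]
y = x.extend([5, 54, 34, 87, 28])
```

list.extend() returns None

NoneType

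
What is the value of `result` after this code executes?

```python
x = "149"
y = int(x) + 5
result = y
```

x = '149'; y = 154; result = 154

154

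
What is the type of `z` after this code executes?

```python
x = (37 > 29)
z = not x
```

'not' returns bool

bool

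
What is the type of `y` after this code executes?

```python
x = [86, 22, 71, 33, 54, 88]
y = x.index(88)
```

list.index() returns int

int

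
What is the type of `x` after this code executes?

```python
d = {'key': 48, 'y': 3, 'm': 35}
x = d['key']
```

Accessing dict[str, int] with str key returns int

int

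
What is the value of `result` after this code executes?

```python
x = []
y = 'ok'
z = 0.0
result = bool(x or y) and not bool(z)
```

x = []; y = 'ok'; z = 0.0; result = True

True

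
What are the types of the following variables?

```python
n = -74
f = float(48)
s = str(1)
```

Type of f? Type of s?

f is assigned the result of calling float(), which returns a float; s is assigned the result of calling str(), which returns a str

float, str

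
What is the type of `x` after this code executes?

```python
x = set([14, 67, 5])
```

set() constructor returns set

set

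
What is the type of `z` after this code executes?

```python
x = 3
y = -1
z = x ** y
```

int ** negative = float

float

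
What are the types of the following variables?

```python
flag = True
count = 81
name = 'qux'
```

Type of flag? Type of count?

flag is assigned the constant True, which has type bool; count is assigned a bare integer (no decimal point), so it is an int

bool, int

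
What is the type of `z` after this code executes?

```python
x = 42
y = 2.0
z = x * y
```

int * float = float

float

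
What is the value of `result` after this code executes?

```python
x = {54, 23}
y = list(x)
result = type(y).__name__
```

x is set; y is list; result = 'list'

'list'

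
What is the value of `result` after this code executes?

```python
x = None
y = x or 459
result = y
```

x = None; y = 459; result = 459

459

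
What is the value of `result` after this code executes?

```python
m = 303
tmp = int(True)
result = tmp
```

m = 303; tmp = 1; result = 1

1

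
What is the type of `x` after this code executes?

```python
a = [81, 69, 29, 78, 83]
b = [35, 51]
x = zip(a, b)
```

zip() returns a zip object

zip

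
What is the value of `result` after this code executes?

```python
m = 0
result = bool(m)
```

m = 0; result = False

False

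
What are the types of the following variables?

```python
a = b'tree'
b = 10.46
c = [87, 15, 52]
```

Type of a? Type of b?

a is assigned a bytes literal (b'...' prefix); b is assigned a number with a decimal point, so it is a float

bytes, float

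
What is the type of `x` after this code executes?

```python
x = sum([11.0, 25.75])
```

sum() of floats returns float

float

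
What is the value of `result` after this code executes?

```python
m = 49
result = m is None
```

m = 49; result = False

False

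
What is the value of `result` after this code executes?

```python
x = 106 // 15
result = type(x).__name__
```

x is int; result = 'int'

'int'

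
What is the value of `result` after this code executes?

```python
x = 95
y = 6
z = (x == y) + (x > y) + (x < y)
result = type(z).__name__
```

x is int; y is int; z is int; result = 'int'

'int'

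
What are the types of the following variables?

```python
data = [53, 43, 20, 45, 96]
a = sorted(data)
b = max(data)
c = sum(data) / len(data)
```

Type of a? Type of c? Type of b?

sorted() returns list; int / int = float; max of ints returns int

list, float, int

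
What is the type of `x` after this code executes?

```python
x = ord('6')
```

ord() returns int (code point)

int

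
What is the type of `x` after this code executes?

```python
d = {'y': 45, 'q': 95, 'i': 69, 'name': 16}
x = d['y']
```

Accessing dict[str, int] with str key returns int

int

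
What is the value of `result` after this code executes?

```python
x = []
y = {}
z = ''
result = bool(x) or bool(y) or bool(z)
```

x = []; y = {}; z = ''; result = False

False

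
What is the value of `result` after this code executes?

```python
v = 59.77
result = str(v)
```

v = 59.77; result = '59.77'

'59.77'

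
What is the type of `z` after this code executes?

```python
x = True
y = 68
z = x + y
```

bool + int = int (bool is subclass of int)

int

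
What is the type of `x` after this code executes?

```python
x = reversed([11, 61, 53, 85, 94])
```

reversed() on a list returns list_reverseiterator

list_reverseiterator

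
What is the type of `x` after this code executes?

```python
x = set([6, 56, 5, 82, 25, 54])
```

set() constructor returns set

set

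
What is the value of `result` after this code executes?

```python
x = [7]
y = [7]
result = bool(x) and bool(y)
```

x = [7]; y = [7]; result = True

True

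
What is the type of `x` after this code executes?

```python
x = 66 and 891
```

'and' with truthy values returns last operand (int)

int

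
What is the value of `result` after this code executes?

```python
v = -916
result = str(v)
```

v = -916; result = '-916'

'-916'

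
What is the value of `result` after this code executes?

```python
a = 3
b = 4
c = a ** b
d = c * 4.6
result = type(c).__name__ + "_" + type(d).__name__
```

a is int; b is int; c is int; d is float; result = 'int_float'

'int_float'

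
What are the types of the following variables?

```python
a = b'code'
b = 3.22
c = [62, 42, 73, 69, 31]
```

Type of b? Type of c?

b is assigned a number with a decimal point, so it is a float; c is assigned a list literal (square brackets)

float, list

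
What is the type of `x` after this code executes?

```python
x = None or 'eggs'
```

'or' with None returns the other truthy value (str)

str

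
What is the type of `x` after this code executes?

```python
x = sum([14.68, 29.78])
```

sum() of floats returns float

float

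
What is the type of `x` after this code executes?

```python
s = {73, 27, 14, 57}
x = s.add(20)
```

set.add() returns None (mutates in place)

NoneType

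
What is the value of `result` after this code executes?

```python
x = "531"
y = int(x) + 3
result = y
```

x = '531'; y = 534; result = 534

534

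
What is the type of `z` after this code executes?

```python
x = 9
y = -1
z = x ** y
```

int ** negative = float

float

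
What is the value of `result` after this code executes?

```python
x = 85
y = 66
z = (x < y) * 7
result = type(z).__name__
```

x is int; y is int; z is int; result = 'int'

'int'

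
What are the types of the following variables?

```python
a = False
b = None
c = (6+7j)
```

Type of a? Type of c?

a is assigned the constant False, which has type bool; c is assigned (6+7j), an int plus an imaginary literal (j suffix), which evaluates to complex

bool, complex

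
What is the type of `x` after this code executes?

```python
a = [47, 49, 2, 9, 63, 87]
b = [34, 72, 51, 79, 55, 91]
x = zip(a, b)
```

zip() returns a zip object

zip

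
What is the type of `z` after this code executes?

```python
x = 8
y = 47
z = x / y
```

int / int = float

float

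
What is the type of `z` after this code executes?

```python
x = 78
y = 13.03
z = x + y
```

int + float = float

float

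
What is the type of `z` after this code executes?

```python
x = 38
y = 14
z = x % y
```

int % int = int

int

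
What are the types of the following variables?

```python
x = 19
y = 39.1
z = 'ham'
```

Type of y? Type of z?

y is assigned a number with a decimal point, so it is a float; z is assigned a quoted string literal, so it is a str

float, str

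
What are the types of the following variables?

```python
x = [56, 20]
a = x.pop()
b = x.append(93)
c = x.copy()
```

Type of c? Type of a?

copy() returns list; pop() returns element

list, int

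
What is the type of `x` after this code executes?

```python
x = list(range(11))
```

list(range()) returns list

list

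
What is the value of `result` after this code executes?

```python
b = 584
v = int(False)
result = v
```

b = 584; v = 0; result = 0

0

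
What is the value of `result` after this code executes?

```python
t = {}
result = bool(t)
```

t = {}; result = False

False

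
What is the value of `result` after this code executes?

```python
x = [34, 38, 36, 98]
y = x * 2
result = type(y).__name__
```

x is list; y is list; result = 'list'

'list'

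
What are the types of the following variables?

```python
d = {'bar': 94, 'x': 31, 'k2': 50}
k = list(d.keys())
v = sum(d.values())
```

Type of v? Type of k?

sum of ints is int; list() converts to list

int, list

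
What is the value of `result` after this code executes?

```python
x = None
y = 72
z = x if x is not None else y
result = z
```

x = None; y = 72; z = 72; result = 72

72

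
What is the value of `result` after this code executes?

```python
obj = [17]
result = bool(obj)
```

obj = [17]; result = True

True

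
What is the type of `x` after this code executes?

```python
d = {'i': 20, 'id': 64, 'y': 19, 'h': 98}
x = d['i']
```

Accessing dict[str, int] with str key returns int

int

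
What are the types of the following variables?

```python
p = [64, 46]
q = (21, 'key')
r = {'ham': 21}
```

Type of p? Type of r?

p is assigned a list literal (square brackets); r is assigned a dict literal ({key: value})

list, dict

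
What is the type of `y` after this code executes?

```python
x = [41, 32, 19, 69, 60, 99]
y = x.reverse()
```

list.reverse() returns None

NoneType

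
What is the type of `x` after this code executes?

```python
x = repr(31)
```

repr() returns str

str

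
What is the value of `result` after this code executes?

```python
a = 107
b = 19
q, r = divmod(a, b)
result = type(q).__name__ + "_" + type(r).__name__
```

a is int; b is int; q is int; r is int; result = 'int_int'

'int_int'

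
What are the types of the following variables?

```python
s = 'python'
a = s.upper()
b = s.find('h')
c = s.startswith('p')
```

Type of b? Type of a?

find() returns int; upper() returns str

int, str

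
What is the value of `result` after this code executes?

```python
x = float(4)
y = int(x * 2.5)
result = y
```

x = 4.0; y = 10; result = 10

10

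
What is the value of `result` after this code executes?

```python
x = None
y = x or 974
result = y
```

x = None; y = 974; result = 974

974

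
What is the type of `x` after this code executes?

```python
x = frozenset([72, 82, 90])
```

frozenset() returns frozenset

frozenset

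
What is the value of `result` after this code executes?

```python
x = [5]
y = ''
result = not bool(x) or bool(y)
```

x = [5]; y = ''; result = False

False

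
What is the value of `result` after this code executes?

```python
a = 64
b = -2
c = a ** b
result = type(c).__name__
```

a is int; b is int; c is float; result = 'float'

'float'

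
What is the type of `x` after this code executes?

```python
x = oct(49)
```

oct() returns str representation

str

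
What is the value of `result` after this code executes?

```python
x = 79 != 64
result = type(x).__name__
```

x is bool; result = 'bool'

'bool'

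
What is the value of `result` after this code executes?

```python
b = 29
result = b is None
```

b = 29; result = False

False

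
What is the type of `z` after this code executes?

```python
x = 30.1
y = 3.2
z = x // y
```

float // float = float

float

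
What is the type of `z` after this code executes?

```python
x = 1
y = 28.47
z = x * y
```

int * float = float

float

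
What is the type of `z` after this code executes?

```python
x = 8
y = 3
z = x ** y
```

positive int ** positive int = int

int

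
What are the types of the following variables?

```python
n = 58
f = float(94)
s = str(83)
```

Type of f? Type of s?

f is assigned the result of calling float(), which returns a float; s is assigned the result of calling str(), which returns a str

float, str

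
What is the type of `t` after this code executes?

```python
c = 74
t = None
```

None has type NoneType

NoneType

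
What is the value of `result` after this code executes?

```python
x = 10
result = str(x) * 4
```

x = 10; result = '10101010'

'10101010'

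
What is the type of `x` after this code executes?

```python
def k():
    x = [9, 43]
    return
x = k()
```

Bare return returns None

NoneType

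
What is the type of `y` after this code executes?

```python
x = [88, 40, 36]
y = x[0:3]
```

Slicing a list returns a list

list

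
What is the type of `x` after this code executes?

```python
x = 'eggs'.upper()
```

str.upper() returns str

str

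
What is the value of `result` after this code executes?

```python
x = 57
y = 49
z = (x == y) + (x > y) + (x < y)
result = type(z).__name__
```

x is int; y is int; z is int; result = 'int'

'int'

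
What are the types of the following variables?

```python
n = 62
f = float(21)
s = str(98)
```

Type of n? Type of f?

n is assigned a bare integer (no decimal point), so it is an int; f is assigned the result of calling float(), which returns a float

int, float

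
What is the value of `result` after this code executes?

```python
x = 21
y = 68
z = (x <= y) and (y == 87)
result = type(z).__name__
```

x is int; y is int; z is bool; result = 'bool'

'bool'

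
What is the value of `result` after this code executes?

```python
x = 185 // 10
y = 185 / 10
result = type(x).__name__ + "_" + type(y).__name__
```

x is int; y is float; result = 'int_float'

'int_float'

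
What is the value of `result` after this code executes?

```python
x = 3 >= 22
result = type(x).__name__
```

x is bool; result = 'bool'

'bool'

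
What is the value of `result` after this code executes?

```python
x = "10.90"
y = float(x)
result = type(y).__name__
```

x is str; y is float; result = 'float'

'float'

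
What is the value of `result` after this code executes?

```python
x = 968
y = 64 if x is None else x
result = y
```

x = 968; y = 968; result = 968

968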